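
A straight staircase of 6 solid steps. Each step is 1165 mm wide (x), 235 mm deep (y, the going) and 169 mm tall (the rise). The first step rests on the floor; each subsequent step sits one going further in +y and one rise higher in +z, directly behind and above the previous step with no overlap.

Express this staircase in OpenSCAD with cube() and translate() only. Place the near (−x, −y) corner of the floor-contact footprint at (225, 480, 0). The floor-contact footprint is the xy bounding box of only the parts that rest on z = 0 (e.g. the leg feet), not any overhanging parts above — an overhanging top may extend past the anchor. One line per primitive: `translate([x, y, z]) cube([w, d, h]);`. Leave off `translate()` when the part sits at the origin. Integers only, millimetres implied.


translate([225, 480, 0]) cube([1165, 235, 169]);
translate([225, 715, 169]) cube([1165, 235, 169]);
translate([225, 950, 338]) cube([1165, 235, 169]);
translate([225, 1185, 507]) cube([1165, 235, 169]);
translate([225, 1420, 676]) cube([1165, 235, 169]);
translate([225, 1655, 845]) cube([1165, 235, 169]);


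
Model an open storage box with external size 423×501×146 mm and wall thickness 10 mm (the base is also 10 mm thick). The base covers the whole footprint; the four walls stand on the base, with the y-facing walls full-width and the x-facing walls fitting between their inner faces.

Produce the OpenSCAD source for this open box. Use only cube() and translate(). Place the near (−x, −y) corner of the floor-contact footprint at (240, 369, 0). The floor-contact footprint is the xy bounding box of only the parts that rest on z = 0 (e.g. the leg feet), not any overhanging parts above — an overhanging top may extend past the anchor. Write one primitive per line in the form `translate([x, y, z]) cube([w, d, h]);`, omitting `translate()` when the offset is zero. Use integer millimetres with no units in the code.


translate([240, 369, 0]) cube([423, 501, 10]);
translate([240, 369, 10]) cube([423, 10, 136]);
translate([240, 860, 10]) cube([423, 10, 136]);
translate([240, 379, 10]) cube([10, 481, 136]);
translate([653, 379, 10]) cube([10, 481, 136]);


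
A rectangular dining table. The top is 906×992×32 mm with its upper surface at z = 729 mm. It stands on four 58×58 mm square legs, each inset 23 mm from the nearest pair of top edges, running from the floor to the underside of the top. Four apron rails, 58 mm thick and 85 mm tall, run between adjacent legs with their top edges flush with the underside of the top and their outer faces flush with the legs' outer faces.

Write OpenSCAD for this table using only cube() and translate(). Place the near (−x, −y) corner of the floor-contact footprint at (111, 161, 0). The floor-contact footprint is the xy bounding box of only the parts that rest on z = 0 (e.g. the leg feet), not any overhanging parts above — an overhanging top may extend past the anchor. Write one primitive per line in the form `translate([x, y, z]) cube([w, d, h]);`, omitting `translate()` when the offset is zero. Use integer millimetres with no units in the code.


translate([88, 138, 697]) cube([906, 992, 32]);
translate([111, 161, 0]) cube([58, 58, 697]);
translate([913, 161, 0]) cube([58, 58, 697]);
translate([111, 1049, 0]) cube([58, 58, 697]);
translate([913, 1049, 0]) cube([58, 58, 697]);
translate([169, 161, 612]) cube([744, 58, 85]);
translate([169, 1049, 612]) cube([744, 58, 85]);
translate([111, 219, 612]) cube([58, 830, 85]);
translate([913, 219, 612]) cube([58, 830, 85]);


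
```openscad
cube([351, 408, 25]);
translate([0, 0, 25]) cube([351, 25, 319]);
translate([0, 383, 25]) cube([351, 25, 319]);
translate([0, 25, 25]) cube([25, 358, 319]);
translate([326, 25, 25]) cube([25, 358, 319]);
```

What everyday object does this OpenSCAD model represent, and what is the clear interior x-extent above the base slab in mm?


An open box. The internal width is 301 mm.

A 351×408 base slab with four walls standing on it — an open box. The base is 351 mm wide and the walls are 25 mm thick, so the internal width is 351 − 2 × 25 = 301 mm.


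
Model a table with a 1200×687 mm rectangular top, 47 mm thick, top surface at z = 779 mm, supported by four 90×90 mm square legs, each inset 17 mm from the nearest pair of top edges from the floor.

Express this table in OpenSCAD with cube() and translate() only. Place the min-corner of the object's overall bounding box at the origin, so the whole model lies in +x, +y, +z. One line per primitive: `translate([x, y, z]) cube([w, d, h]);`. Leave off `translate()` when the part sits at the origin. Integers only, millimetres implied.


// leg_h = 779 - 47 = 732
translate([0, 0, 732]) cube([1200, 687, 47]);
translate([17, 17, 0]) cube([90, 90, 732]);
translate([1093, 17, 0]) cube([90, 90, 732]);
translate([17, 580, 0]) cube([90, 90, 732]);
translate([1093, 580, 0]) cube([90, 90, 732]);


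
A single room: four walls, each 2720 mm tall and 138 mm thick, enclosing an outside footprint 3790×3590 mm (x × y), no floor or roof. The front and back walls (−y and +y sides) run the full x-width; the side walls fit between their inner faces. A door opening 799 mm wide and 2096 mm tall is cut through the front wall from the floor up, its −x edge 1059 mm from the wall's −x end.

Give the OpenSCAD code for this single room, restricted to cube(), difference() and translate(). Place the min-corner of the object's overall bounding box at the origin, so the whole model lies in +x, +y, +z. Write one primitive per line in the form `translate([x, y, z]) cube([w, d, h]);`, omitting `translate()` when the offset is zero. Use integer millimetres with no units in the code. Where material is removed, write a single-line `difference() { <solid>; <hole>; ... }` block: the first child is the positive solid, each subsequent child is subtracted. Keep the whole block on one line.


difference() { cube([3790, 138, 2720]); translate([1059, 0, 0]) cube([799, 138, 2096]); }
translate([0, 3452, 0]) cube([3790, 138, 2720]);
translate([0, 138, 0]) cube([138, 3314, 2720]);
translate([3652, 138, 0]) cube([138, 3314, 2720]);


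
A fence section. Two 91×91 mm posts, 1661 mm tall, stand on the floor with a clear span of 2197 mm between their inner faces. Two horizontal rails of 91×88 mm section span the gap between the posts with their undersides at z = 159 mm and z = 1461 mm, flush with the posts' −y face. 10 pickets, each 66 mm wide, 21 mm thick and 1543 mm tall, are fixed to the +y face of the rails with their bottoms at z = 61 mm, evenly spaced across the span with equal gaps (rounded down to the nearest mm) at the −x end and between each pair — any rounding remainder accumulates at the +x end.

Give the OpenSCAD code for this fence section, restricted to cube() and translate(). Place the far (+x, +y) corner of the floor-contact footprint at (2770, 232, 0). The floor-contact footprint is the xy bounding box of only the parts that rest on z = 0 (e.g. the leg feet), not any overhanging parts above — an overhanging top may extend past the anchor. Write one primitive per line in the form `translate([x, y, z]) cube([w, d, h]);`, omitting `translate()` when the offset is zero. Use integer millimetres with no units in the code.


translate([391, 141, 0]) cube([91, 91, 1661]);
translate([2679, 141, 0]) cube([91, 91, 1661]);
translate([482, 141, 159]) cube([2197, 91, 88]);
translate([482, 141, 1461]) cube([2197, 91, 88]);
translate([621, 232, 61]) cube([66, 21, 1543]);
translate([826, 232, 61]) cube([66, 21, 1543]);
translate([1031, 232, 61]) cube([66, 21, 1543]);
translate([1236, 232, 61]) cube([66, 21, 1543]);
translate([1441, 232, 61]) cube([66, 21, 1543]);
translate([1646, 232, 61]) cube([66, 21, 1543]);
translate([1851, 232, 61]) cube([66, 21, 1543]);
translate([2056, 232, 61]) cube([66, 21, 1543]);
translate([2261, 232, 61]) cube([66, 21, 1543]);
translate([2466, 232, 61]) cube([66, 21, 1543]);


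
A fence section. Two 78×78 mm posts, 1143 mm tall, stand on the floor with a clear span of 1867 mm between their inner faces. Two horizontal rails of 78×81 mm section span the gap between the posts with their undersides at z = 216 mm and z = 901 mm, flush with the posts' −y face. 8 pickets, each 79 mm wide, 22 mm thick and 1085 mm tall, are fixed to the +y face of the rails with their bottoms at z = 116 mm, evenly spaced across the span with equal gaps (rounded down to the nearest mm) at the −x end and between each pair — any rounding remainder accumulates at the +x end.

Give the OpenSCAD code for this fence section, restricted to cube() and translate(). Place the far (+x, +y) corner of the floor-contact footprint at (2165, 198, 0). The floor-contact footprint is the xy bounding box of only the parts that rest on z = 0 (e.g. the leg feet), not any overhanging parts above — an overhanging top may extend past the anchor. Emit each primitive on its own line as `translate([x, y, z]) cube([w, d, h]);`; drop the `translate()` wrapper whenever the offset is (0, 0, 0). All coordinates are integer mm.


translate([142, 120, 0]) cube([78, 78, 1143]);
translate([2087, 120, 0]) cube([78, 78, 1143]);
translate([220, 120, 216]) cube([1867, 78, 81]);
translate([220, 120, 901]) cube([1867, 78, 81]);
translate([357, 198, 116]) cube([79, 22, 1085]);
translate([573, 198, 116]) cube([79, 22, 1085]);
translate([789, 198, 116]) cube([79, 22, 1085]);
translate([1005, 198, 116]) cube([79, 22, 1085]);
translate([1221, 198, 116]) cube([79, 22, 1085]);
translate([1437, 198, 116]) cube([79, 22, 1085]);
translate([1653, 198, 116]) cube([79, 22, 1085]);
translate([1869, 198, 116]) cube([79, 22, 1085]);


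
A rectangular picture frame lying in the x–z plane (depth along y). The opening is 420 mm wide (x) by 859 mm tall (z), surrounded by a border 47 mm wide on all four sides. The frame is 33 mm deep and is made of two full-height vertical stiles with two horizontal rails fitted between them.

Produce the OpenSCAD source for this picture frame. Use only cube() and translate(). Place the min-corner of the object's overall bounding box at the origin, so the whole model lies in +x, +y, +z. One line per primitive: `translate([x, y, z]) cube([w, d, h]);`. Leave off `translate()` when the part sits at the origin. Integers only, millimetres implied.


cube([47, 33, 953]);
translate([467, 0, 0]) cube([47, 33, 953]);
translate([47, 0, 0]) cube([420, 33, 47]);
translate([47, 0, 906]) cube([420, 33, 47]);


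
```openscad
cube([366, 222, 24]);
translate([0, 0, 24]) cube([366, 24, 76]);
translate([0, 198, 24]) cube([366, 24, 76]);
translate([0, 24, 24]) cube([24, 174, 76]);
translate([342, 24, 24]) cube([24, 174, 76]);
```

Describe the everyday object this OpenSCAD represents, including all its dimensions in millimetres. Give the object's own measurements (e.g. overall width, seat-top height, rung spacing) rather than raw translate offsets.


An open-topped rectangular box: outside dimensions 366×222×100 mm, with a uniform wall and base thickness of 24 mm. The base is a full 366×222 slab on the floor; four walls sit on top of the base. The front and back walls (the −y and +y sides) span the full width; the two side walls fit between them.


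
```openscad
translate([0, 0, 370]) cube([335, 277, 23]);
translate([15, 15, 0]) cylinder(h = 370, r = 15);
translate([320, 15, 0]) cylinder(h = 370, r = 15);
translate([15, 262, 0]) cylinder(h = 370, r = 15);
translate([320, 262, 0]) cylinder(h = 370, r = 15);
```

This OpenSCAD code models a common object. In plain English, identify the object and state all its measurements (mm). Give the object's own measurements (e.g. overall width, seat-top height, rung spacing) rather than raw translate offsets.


A simple wooden stool: a rectangular seat 335 mm (x) by 277 mm (y), 23 mm thick, top face at z = 393 mm, on four round legs, each 30 mm in diameter. The legs rest on z = 0, each leg's axis is inset half a diameter from the nearest pair of seat edges (so the leg's bounding box is flush with the corner).


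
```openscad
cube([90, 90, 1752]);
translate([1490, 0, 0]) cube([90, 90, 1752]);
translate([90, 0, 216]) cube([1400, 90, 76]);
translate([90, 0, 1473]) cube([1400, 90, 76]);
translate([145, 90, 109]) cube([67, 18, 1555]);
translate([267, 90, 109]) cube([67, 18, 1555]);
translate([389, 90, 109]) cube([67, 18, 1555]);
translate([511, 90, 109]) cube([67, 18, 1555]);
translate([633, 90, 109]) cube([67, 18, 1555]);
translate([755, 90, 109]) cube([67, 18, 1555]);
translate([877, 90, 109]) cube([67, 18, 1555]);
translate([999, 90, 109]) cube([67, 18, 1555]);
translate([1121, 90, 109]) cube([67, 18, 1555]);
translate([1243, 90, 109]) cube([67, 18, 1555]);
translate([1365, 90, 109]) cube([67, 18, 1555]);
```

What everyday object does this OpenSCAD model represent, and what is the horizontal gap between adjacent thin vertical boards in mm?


A fence section. The picket gap is 55 mm.

Two posts, two rails, 11 pickets — a fence section. Span 1400 mm holds 11 pickets of 67 mm with 12 equal gaps: ⌊(1400 − 11·67) / 12⌋ = 55 mm.


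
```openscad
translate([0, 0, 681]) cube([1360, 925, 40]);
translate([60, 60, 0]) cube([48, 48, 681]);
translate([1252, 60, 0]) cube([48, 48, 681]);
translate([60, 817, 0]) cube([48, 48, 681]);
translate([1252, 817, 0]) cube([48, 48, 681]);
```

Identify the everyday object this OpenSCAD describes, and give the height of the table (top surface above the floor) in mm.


A table. The table height is 721 mm.

A 1360×925×40 slab sits at z = 681 on four 48 mm square posts — a table. The top surface is at 681 + 40 = 721 mm.


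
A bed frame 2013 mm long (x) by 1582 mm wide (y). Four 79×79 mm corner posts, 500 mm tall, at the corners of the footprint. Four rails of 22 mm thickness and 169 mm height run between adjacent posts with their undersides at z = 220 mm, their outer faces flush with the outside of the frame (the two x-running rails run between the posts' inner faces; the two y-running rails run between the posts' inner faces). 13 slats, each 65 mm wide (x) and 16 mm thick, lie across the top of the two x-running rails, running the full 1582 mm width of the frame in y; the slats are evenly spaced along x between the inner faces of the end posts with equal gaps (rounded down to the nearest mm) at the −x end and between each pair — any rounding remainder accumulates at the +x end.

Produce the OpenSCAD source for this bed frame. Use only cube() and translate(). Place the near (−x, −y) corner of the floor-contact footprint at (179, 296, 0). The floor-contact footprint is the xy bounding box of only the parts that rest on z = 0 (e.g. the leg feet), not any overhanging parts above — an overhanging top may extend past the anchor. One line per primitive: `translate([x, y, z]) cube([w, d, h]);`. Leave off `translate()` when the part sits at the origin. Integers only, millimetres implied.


translate([179, 296, 0]) cube([79, 79, 500]);
translate([179, 1799, 0]) cube([79, 79, 500]);
translate([2113, 296, 0]) cube([79, 79, 500]);
translate([2113, 1799, 0]) cube([79, 79, 500]);
translate([258, 296, 220]) cube([1855, 22, 169]);
translate([258, 1856, 220]) cube([1855, 22, 169]);
translate([179, 375, 220]) cube([22, 1424, 169]);
translate([2170, 375, 220]) cube([22, 1424, 169]);
translate([330, 296, 389]) cube([65, 1582, 16]);
translate([467, 296, 389]) cube([65, 1582, 16]);
translate([604, 296, 389]) cube([65, 1582, 16]);
translate([741, 296, 389]) cube([65, 1582, 16]);
translate([878, 296, 389]) cube([65, 1582, 16]);
translate([1015, 296, 389]) cube([65, 1582, 16]);
translate([1152, 296, 389]) cube([65, 1582, 16]);
translate([1289, 296, 389]) cube([65, 1582, 16]);
translate([1426, 296, 389]) cube([65, 1582, 16]);
translate([1563, 296, 389]) cube([65, 1582, 16]);
translate([1700, 296, 389]) cube([65, 1582, 16]);
translate([1837, 296, 389]) cube([65, 1582, 16]);
translate([1974, 296, 389]) cube([65, 1582, 16]);


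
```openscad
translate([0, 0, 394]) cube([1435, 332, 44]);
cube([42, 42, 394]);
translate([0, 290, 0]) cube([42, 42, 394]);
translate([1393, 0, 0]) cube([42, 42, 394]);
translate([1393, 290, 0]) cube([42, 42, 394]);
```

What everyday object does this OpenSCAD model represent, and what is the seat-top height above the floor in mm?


A bench. The seat-top height is 438 mm.

A long slab on four corner posts — a bench. The slab sits at z = 394 with thickness 44, so the top is 394 + 44 = 438 mm.


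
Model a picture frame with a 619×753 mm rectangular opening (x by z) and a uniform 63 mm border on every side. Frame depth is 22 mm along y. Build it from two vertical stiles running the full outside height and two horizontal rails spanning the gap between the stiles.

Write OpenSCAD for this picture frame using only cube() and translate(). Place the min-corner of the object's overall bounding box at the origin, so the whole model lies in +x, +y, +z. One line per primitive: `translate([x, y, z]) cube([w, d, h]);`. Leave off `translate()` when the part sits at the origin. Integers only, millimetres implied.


cube([63, 22, 879]);
translate([682, 0, 0]) cube([63, 22, 879]);
translate([63, 0, 0]) cube([619, 22, 63]);
translate([63, 0, 816]) cube([619, 22, 63]);


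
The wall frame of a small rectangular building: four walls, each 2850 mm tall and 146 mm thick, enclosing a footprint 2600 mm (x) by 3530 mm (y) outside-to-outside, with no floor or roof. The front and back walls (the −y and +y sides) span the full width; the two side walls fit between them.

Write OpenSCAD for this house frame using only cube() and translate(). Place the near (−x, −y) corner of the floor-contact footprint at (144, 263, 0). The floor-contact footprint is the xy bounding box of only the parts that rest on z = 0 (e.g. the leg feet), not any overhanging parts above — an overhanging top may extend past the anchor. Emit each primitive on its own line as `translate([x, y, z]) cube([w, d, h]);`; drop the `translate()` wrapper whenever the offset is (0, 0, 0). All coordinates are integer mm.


translate([144, 263, 0]) cube([2600, 146, 2850]);
translate([144, 3647, 0]) cube([2600, 146, 2850]);
translate([144, 409, 0]) cube([146, 3238, 2850]);
translate([2598, 409, 0]) cube([146, 3238, 2850]);


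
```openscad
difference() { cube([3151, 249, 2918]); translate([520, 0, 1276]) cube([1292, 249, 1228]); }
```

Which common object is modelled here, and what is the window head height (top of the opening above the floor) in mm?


A wall with a window opening. The window head height is 2504 mm.

A wall with a rectangular opening subtracted — a window. Sill at z = 1276, opening 1228 mm tall, so the head is at 1276 + 1228 = 2504 mm.


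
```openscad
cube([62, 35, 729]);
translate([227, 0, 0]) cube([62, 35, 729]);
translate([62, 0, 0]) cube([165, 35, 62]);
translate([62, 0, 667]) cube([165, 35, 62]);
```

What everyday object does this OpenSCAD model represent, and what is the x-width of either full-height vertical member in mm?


A picture frame. The border width is 62 mm.

Four thin pieces enclosing a rectangular opening — a picture frame. The two full-height stiles are 729 mm tall; the top rail sits at z = 667 and is 62 mm tall, so the border above the opening is 729 − 667 = 62 mm, matching the stile x-width.


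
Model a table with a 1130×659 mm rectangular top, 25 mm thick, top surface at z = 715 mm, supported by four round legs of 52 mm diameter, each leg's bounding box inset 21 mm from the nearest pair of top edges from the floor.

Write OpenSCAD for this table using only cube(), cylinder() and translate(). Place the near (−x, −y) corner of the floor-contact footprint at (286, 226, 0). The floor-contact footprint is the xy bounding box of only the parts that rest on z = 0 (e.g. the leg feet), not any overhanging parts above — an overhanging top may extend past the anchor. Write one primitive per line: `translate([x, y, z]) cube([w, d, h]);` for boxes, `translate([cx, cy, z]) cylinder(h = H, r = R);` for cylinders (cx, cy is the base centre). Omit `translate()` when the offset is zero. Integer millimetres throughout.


// leg_h = 715 - 25 = 690
translate([265, 205, 690]) cube([1130, 659, 25]);
translate([312, 252, 0]) cylinder(h = 690, r = 26);
translate([1348, 252, 0]) cylinder(h = 690, r = 26);
translate([312, 817, 0]) cylinder(h = 690, r = 26);
translate([1348, 817, 0]) cylinder(h = 690, r = 26);


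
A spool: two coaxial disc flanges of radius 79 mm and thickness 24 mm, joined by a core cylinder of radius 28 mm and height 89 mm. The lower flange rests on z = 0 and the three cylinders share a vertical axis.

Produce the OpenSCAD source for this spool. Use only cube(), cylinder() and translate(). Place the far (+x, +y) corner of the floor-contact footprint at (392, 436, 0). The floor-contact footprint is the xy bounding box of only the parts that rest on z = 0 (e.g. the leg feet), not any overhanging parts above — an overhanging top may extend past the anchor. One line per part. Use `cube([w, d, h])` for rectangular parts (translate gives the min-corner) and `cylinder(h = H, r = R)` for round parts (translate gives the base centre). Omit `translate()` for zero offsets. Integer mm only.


translate([313, 357, 0]) cylinder(h = 24, r = 79);
translate([313, 357, 24]) cylinder(h = 89, r = 28);
translate([313, 357, 113]) cylinder(h = 24, r = 79);


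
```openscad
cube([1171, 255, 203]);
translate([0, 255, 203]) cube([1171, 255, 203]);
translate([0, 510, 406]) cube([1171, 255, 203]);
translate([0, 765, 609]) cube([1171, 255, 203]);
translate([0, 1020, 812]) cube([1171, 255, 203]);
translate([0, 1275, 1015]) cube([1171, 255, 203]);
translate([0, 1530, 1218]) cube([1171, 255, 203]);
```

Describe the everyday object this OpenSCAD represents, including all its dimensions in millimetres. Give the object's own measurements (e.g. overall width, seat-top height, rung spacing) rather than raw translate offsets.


A straight staircase of 7 solid steps. Each step is 1171 mm wide (x), 255 mm deep (y, the going) and 203 mm tall (the rise). The first step rests on the floor; each subsequent step sits one going further in +y and one rise higher in +z, directly behind and above the previous step with no overlap.


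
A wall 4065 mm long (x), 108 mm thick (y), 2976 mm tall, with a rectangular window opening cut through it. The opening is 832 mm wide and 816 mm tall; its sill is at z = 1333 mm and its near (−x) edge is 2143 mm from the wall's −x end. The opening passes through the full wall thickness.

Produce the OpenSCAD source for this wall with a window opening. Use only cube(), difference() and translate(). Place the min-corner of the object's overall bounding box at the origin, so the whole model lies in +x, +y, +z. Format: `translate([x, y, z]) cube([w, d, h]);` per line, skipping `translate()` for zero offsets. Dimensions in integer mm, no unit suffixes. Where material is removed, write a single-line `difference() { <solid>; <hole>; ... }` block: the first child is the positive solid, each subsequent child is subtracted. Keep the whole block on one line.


difference() { cube([4065, 108, 2976]); translate([2143, 0, 1333]) cube([832, 108, 816]); }


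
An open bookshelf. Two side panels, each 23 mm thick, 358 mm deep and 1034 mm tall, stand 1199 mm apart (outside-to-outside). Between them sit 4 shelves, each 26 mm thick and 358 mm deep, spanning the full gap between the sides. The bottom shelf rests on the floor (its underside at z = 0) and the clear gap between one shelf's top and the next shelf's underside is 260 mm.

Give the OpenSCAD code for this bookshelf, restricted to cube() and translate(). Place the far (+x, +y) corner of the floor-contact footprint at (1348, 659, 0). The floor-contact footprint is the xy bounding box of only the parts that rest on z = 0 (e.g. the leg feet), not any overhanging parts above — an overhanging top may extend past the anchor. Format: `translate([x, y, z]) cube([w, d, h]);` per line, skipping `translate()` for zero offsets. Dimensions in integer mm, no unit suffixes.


translate([149, 301, 0]) cube([23, 358, 1034]);
translate([1325, 301, 0]) cube([23, 358, 1034]);
translate([172, 301, 0]) cube([1153, 358, 26]);
translate([172, 301, 286]) cube([1153, 358, 26]);
translate([172, 301, 572]) cube([1153, 358, 26]);
translate([172, 301, 858]) cube([1153, 358, 26]);


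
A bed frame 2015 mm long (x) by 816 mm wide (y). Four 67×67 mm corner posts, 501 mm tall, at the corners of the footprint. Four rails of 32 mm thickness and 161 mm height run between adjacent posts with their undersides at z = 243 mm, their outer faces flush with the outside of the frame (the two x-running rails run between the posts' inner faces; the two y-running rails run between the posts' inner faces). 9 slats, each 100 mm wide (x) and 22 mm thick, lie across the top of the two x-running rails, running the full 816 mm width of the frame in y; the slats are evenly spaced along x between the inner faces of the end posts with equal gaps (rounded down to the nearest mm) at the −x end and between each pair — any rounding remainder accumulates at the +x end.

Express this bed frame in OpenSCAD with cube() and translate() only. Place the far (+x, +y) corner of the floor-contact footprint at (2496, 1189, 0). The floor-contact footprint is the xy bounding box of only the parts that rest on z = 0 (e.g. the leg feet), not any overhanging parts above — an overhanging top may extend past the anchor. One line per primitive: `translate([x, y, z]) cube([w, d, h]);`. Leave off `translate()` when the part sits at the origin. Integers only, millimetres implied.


translate([481, 373, 0]) cube([67, 67, 501]);
translate([481, 1122, 0]) cube([67, 67, 501]);
translate([2429, 373, 0]) cube([67, 67, 501]);
translate([2429, 1122, 0]) cube([67, 67, 501]);
translate([548, 373, 243]) cube([1881, 32, 161]);
translate([548, 1157, 243]) cube([1881, 32, 161]);
translate([481, 440, 243]) cube([32, 682, 161]);
translate([2464, 440, 243]) cube([32, 682, 161]);
translate([646, 373, 404]) cube([100, 816, 22]);
translate([844, 373, 404]) cube([100, 816, 22]);
translate([1042, 373, 404]) cube([100, 816, 22]);
translate([1240, 373, 404]) cube([100, 816, 22]);
translate([1438, 373, 404]) cube([100, 816, 22]);
translate([1636, 373, 404]) cube([100, 816, 22]);
translate([1834, 373, 404]) cube([100, 816, 22]);
translate([2032, 373, 404]) cube([100, 816, 22]);
translate([2230, 373, 404]) cube([100, 816, 22]);


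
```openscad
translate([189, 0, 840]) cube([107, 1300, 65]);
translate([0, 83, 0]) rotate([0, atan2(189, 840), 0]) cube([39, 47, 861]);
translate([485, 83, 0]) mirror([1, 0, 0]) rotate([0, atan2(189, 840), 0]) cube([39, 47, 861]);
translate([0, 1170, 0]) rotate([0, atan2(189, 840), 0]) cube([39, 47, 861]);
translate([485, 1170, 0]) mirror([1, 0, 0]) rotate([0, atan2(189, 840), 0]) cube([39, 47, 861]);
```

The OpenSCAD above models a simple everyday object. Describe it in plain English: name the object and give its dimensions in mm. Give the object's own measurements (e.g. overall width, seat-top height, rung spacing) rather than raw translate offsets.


A sawhorse. A 107×1300×65 mm beam (x, y, z) sits on two A-frame leg pairs. Each pair is two raked legs of 39×47 mm section (47 mm along y) splaying symmetrically in x. Each leg rises 840 mm vertically over 189 mm of horizontal reach and is 861 mm long along its own axis. Every leg's outer bottom edge rests on the floor and its outer top edge meets a bottom edge of the beam — the left legs (tilting toward +x) meet the beam's −x bottom edge, the right legs (their mirror images, tilting toward −x) meet its +x bottom edge — so the leg tops tuck under the beam, the beam's underside is 840 mm above the floor, and the feet are 485 mm apart outside-to-outside with the beam centred between them. The two leg pairs are set in 83 mm from either end of the beam.


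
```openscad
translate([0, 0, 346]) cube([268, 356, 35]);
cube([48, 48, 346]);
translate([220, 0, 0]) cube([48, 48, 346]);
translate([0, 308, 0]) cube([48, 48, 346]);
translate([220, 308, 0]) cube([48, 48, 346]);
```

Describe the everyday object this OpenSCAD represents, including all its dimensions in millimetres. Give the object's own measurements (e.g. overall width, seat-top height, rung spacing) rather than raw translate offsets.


A simple wooden stool: a rectangular seat 268 mm (x) by 356 mm (y), 35 mm thick, top face at z = 381 mm, on four square legs, each 48×48 mm in cross-section. The legs rest on z = 0, each flush with a corner of the seat.


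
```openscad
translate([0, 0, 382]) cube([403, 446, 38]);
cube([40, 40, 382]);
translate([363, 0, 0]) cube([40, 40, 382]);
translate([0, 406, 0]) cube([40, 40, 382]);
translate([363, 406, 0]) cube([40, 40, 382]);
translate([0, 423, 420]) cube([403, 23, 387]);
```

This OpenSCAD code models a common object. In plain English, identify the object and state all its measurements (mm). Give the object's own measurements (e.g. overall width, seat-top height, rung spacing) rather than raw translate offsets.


A chair. The seat is a 403×446×38 mm slab with its top at z = 420 mm, on four 40×40 mm corner legs (flush with the seat edges, standing on z = 0). A flat backrest 23 mm thick, 387 mm tall, spans the full seat width and rises from the seat top along its +y edge, rear face flush with the rear of the seat.


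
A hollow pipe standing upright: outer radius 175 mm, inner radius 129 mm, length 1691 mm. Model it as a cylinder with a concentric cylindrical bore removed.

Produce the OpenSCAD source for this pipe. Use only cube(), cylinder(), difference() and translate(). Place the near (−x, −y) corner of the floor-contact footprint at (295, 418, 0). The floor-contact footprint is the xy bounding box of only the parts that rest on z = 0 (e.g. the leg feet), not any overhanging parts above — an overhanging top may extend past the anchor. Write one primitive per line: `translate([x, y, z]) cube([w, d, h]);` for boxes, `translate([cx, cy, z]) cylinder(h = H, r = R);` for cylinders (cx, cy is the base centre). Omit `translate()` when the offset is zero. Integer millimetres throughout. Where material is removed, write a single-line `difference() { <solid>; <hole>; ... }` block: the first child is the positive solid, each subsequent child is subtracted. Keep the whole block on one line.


difference() { translate([470, 593, 0]) cylinder(h = 1691, r = 175); translate([470, 593, 0]) cylinder(h = 1691, r = 129); }


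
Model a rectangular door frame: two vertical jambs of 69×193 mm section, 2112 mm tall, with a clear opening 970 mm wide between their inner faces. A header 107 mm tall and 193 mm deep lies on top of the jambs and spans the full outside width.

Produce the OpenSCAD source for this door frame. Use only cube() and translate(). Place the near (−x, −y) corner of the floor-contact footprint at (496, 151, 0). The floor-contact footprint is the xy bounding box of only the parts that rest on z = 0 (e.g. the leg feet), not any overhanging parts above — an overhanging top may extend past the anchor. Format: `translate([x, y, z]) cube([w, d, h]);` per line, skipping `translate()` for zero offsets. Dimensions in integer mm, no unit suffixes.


translate([496, 151, 0]) cube([69, 193, 2112]);
translate([1535, 151, 0]) cube([69, 193, 2112]);
translate([496, 151, 2112]) cube([1108, 193, 107]);


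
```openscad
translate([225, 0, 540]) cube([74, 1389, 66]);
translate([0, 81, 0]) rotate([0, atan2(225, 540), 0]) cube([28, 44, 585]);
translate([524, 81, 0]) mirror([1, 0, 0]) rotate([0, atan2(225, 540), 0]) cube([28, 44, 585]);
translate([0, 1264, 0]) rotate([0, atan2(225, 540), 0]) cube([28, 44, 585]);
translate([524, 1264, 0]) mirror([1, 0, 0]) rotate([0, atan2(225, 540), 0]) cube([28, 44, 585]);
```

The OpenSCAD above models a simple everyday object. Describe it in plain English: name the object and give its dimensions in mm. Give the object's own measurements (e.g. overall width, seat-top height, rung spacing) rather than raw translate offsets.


A sawhorse. A 74×1389×66 mm beam (x, y, z) sits on two A-frame leg pairs. Each pair is two raked legs of 28×44 mm section (44 mm along y) splaying symmetrically in x. Each leg rises 540 mm vertically over 225 mm of horizontal reach and is 585 mm long along its own axis. Every leg's outer bottom edge rests on the floor and its outer top edge meets a bottom edge of the beam — the left legs (tilting toward +x) meet the beam's −x bottom edge, the right legs (their mirror images, tilting toward −x) meet its +x bottom edge — so the leg tops tuck under the beam, the beam's underside is 540 mm above the floor, and the feet are 524 mm apart outside-to-outside with the beam centred between them. The two leg pairs are set in 81 mm from either end of the beam.


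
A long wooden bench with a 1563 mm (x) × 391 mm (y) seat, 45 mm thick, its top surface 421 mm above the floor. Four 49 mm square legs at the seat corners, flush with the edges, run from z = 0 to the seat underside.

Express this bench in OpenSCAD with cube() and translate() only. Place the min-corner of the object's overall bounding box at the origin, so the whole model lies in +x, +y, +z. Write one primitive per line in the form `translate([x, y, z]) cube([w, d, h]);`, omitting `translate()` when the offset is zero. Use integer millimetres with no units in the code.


translate([0, 0, 376]) cube([1563, 391, 45]);
cube([49, 49, 376]);
translate([0, 342, 0]) cube([49, 49, 376]);
translate([1514, 0, 0]) cube([49, 49, 376]);
translate([1514, 342, 0]) cube([49, 49, 376]);


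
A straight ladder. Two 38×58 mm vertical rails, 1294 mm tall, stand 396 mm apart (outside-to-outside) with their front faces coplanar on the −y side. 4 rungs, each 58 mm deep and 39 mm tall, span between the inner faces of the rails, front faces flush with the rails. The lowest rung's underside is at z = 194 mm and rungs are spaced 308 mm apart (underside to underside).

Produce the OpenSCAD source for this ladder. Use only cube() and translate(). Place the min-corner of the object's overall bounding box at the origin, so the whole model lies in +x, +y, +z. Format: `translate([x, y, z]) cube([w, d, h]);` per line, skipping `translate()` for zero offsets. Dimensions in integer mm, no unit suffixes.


cube([38, 58, 1294]);
translate([358, 0, 0]) cube([38, 58, 1294]);
translate([38, 0, 194]) cube([320, 58, 39]);
translate([38, 0, 502]) cube([320, 58, 39]);
translate([38, 0, 810]) cube([320, 58, 39]);
translate([38, 0, 1118]) cube([320, 58, 39]);


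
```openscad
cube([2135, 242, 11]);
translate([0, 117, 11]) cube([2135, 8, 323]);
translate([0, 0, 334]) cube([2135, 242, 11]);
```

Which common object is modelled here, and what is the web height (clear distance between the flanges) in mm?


An I-beam. The web height is 323 mm.

Two wide flanges with a thin centred web — an I-beam. Overall 345 mm minus two 11 mm flanges gives a web of 345 − 2·11 = 323 mm.


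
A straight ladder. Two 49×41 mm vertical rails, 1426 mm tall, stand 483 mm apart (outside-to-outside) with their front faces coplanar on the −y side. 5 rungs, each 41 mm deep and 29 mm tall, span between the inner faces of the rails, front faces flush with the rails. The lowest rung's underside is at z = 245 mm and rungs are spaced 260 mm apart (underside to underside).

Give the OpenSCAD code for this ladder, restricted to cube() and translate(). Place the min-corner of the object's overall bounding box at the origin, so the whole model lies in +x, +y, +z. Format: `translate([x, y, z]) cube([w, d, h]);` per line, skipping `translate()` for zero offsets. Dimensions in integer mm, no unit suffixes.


cube([49, 41, 1426]);
translate([434, 0, 0]) cube([49, 41, 1426]);
translate([49, 0, 245]) cube([385, 41, 29]);
translate([49, 0, 505]) cube([385, 41, 29]);
translate([49, 0, 765]) cube([385, 41, 29]);
translate([49, 0, 1025]) cube([385, 41, 29]);
translate([49, 0, 1285]) cube([385, 41, 29]);


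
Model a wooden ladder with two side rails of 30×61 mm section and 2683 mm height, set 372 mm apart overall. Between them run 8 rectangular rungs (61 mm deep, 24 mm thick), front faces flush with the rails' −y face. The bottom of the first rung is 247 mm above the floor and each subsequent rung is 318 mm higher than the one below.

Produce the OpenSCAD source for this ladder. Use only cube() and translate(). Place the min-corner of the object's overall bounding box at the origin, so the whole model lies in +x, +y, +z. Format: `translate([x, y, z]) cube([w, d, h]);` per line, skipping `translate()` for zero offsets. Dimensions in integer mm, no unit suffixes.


cube([30, 61, 2683]);
translate([342, 0, 0]) cube([30, 61, 2683]);
translate([30, 0, 247]) cube([312, 61, 24]);
translate([30, 0, 565]) cube([312, 61, 24]);
translate([30, 0, 883]) cube([312, 61, 24]);
translate([30, 0, 1201]) cube([312, 61, 24]);
translate([30, 0, 1519]) cube([312, 61, 24]);
translate([30, 0, 1837]) cube([312, 61, 24]);
translate([30, 0, 2155]) cube([312, 61, 24]);
translate([30, 0, 2473]) cube([312, 61, 24]);


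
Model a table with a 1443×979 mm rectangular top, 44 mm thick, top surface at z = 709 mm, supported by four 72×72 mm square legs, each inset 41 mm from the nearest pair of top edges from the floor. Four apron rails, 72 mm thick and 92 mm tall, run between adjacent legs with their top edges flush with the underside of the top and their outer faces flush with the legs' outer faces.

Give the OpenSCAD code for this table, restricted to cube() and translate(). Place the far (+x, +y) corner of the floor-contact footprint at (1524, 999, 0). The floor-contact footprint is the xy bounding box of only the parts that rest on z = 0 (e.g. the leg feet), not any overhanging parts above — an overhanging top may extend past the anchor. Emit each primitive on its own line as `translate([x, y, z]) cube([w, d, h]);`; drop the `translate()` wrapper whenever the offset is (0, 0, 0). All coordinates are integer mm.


translate([122, 61, 665]) cube([1443, 979, 44]);
translate([163, 102, 0]) cube([72, 72, 665]);
translate([1452, 102, 0]) cube([72, 72, 665]);
translate([163, 927, 0]) cube([72, 72, 665]);
translate([1452, 927, 0]) cube([72, 72, 665]);
translate([235, 102, 573]) cube([1217, 72, 92]);
translate([235, 927, 573]) cube([1217, 72, 92]);
translate([163, 174, 573]) cube([72, 753, 92]);
translate([1452, 174, 573]) cube([72, 753, 92]);


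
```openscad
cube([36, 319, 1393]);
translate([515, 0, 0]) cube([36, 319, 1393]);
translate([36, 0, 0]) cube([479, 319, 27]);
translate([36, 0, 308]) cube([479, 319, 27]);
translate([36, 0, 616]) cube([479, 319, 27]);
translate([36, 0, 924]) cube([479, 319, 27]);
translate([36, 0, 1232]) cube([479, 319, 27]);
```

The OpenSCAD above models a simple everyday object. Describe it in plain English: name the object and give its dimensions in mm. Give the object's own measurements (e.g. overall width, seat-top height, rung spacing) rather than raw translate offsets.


An open bookshelf. Two side panels, each 36 mm thick, 319 mm deep and 1393 mm tall, stand 551 mm apart (outside-to-outside). Between them sit 5 shelves, each 27 mm thick and 319 mm deep, spanning the full gap between the sides. The bottom shelf rests on the floor (its underside at z = 0) and the clear gap between one shelf's top and the next shelf's underside is 281 mm.


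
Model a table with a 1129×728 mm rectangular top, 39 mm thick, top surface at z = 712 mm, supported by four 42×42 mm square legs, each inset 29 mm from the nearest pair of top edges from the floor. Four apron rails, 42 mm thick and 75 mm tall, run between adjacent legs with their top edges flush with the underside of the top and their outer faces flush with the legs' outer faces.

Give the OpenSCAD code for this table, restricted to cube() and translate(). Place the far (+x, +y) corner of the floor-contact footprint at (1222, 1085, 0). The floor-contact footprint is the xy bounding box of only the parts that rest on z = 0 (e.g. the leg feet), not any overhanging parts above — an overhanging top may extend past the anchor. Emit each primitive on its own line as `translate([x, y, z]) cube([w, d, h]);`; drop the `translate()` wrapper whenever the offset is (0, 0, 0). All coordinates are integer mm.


// leg_h = 712 - 39 = 673
// apron z = 673 - 75 = 598
translate([122, 386, 673]) cube([1129, 728, 39]);
translate([151, 415, 0]) cube([42, 42, 673]);
translate([1180, 415, 0]) cube([42, 42, 673]);
translate([151, 1043, 0]) cube([42, 42, 673]);
translate([1180, 1043, 0]) cube([42, 42, 673]);
translate([193, 415, 598]) cube([987, 42, 75]);
translate([193, 1043, 598]) cube([987, 42, 75]);
translate([151, 457, 598]) cube([42, 586, 75]);
translate([1180, 457, 598]) cube([42, 586, 75]);
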